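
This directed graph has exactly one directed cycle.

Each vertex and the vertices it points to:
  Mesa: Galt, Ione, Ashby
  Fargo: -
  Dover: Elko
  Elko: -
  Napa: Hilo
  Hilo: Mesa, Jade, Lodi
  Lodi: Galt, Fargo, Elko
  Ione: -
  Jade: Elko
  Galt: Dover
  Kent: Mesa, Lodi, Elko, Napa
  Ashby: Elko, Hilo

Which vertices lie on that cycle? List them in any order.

Hilo, Mesa, Ashby

DFS with gray/black marking from Hilo:
Hilo gray
  Mesa gray
    Galt gray
      Dover gray
        Elko gray
        Elko black
      Dover black
    Galt black
    Ione gray
    Ione black
    Ashby gray
      Ashby→Elko: Elko black — skip
      Ashby→Hilo: Hilo is gray → back edge
Back edge closes the cycle Hilo → Mesa → Ashby → Hilo; its vertices are {Hilo, Mesa, Ashby}.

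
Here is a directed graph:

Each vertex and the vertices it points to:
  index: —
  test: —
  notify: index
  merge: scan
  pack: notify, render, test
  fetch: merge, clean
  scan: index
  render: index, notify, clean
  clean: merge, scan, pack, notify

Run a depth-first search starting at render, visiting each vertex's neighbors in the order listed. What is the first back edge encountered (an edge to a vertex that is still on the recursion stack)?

DFS from render (visiting each vertex's neighbors in the order listed); mark gray on enter, black on exit:
render gray
  index gray
  index black
  notify gray
    notify→index: index black — skip
  notify black
  clean gray
    merge gray
      scan gray
        scan→index: index black — skip
      scan black
    merge black
    clean→scan: scan black — skip
    pack gray
      pack→notify: notify black — skip
      pack→render: render is gray → back edge
First back edge: pack → render.

pack->render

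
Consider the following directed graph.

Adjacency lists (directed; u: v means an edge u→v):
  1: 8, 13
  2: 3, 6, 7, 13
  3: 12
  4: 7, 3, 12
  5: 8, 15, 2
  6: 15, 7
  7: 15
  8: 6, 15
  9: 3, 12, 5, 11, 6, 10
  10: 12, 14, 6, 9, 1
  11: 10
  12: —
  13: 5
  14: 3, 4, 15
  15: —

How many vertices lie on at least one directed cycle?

A vertex is on a directed cycle iff it belongs to a strongly connected component of size ≥ 2 (or has a self-loop).
The vertices on cycles are {2, 5, 9, 10, 11, 13} — 6 in total.

6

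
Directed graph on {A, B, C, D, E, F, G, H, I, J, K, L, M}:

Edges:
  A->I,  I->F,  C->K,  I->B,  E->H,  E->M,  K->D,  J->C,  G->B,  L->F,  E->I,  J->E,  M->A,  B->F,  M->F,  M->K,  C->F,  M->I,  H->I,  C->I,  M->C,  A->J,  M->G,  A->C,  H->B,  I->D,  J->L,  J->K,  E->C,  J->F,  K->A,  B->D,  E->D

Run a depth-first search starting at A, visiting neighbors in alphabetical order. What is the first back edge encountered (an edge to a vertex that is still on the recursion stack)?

K→A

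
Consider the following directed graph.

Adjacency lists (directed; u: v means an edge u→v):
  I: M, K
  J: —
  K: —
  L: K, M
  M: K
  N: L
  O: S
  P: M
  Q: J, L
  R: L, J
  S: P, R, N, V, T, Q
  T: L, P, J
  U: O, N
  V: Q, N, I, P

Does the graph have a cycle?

DFS with white/gray/black marking, starting from M:
M gray
  K gray
  K black
M black
I gray
  I→M: M black — skip
  I→K: K black — skip
I black
J gray
J black
L gray
  L→K: K black — skip
  L→M: M black — skip
L black
N gray
  N→L: L black — skip
N black
O gray
  S gray
    P gray
      P→M: M black — skip
    P black
    R gray
      R→L: L black — skip
      R→J: J black — skip
    R black
    S→N: N black — skip
    V gray
      Q gray
        Q→J: J black — skip
        Q→L: L black — skip
      Q black
      V→N: N black — skip
      V→I: I black — skip
      V→P: P black — skip
    V black
    T gray
      T→L: L black — skip
      T→P: P black — skip
      T→J: J black — skip
    T black
    S→Q: Q black — skip
  S black
O black
U gray
  U→O: O black — skip
  U→N: N black — skip
U black
Every edge goes to a white or black vertex — no back edge, so the graph is acyclic.

No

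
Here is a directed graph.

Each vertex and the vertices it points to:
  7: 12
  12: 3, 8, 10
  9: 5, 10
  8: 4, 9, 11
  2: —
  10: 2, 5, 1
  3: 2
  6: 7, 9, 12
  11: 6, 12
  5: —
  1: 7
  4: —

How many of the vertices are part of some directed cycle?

8

A vertex is on a directed cycle iff it belongs to a strongly connected component of size ≥ 2 (or has a self-loop).
The vertices on cycles are {1, 6, 7, 8, 9, 10, 11, 12} — 8 in total.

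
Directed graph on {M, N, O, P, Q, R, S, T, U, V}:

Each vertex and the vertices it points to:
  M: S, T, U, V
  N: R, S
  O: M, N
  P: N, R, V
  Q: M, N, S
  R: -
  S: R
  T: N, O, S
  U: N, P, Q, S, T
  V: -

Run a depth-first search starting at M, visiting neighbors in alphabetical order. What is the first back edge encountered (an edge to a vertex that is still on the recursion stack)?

O→M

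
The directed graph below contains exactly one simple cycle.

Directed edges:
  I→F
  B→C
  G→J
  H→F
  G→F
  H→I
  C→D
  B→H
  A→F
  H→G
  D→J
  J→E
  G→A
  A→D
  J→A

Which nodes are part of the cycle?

A, D, J

DFS with gray/black marking from D:
D gray
  J gray
    E gray
    E black
    A gray
      A→D: D is gray → back edge
Back edge closes the cycle D → J → A → D; its vertices are {A, D, J}.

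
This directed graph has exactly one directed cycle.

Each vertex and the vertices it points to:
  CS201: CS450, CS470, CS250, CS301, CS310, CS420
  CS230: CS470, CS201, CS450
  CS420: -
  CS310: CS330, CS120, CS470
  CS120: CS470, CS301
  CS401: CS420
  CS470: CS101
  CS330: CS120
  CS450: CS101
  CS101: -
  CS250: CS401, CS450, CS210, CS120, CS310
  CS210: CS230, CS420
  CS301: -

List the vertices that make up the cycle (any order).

DFS with gray/black marking from CS201:
CS201 gray
  CS450 gray
    CS101 gray
    CS101 black
  CS450 black
  CS470 gray
    CS470→CS101: CS101 black — skip
  CS470 black
  CS250 gray
    CS401 gray
      CS420 gray
      CS420 black
    CS401 black
    CS250→CS450: CS450 black — skip
    CS210 gray
      CS230 gray
        CS230→CS470: CS470 black — skip
        CS230→CS201: CS201 is gray → back edge
Back edge closes the cycle CS201 → CS250 → CS210 → CS230 → CS201; its vertices are {CS201, CS210, CS230, CS250}.

CS201, CS210, CS230, CS250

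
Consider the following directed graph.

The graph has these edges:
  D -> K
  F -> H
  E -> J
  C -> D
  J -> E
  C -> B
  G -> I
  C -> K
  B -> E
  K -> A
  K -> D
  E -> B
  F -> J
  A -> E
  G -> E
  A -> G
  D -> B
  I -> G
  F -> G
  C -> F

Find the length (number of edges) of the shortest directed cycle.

2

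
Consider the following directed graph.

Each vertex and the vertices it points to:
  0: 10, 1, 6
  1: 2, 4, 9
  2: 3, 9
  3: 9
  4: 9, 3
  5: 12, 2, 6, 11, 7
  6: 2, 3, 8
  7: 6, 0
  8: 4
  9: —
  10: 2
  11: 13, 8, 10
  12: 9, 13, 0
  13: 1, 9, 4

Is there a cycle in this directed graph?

DFS with white/gray/black marking, starting from 3:
3 gray
  9 gray
  9 black
3 black
0 gray
  10 gray
    2 gray
      2→3: 3 black — skip
      2→9: 9 black — skip
    2 black
  10 black
  1 gray
    1→2: 2 black — skip
    4 gray
      4→9: 9 black — skip
      4→3: 3 black — skip
    4 black
    1→9: 9 black — skip
  1 black
  6 gray
    6→2: 2 black — skip
    6→3: 3 black — skip
    8 gray
      8→4: 4 black — skip
    8 black
  6 black
0 black
5 gray
  12 gray
    12→9: 9 black — skip
    13 gray
      13→1: 1 black — skip
      13→9: 9 black — skip
      13→4: 4 black — skip
    13 black
    12→0: 0 black — skip
  12 black
  5→2: 2 black — skip
  5→6: 6 black — skip
  11 gray
    11→13: 13 black — skip
    11→8: 8 black — skip
    11→10: 10 black — skip
  11 black
  7 gray
    7→6: 6 black — skip
    7→0: 0 black — skip
  7 black
5 black
Every edge goes to a white or black vertex — no back edge, so the graph is acyclic.

No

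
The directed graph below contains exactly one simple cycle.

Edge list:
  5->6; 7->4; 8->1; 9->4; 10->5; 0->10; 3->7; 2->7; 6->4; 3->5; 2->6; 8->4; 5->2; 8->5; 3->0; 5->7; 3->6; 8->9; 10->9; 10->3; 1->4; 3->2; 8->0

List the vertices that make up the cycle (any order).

0, 3, 10

DFS with gray/black marking from 0:
0 gray
  10 gray
    9 gray
      4 gray
      4 black
    9 black
    3 gray
      2 gray
        6 gray
          6→4: 4 black — skip
        6 black
        7 gray
          7→4: 4 black — skip
        7 black
      2 black
      3→6: 6 black — skip
      3→0: 0 is gray → back edge
Back edge closes the cycle 0 → 10 → 3 → 0; its vertices are {0, 3, 10}.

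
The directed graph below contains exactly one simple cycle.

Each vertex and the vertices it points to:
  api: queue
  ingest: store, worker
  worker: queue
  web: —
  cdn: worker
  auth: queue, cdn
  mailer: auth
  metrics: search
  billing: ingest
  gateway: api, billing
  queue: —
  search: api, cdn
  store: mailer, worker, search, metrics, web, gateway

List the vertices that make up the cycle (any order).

store, ingest, billing, gateway

DFS with gray/black marking from store:
store gray
  mailer gray
    auth gray
      queue gray
      queue black
      cdn gray
        worker gray
          worker→queue: queue black — skip
        worker black
      cdn black
    auth black
  mailer black
  store→worker: worker black — skip
  search gray
    api gray
      api→queue: queue black — skip
    api black
    search→cdn: cdn black — skip
  search black
  metrics gray
    metrics→search: search black — skip
  metrics black
  web gray
  web black
  gateway gray
    gateway→api: api black — skip
    billing gray
      ingest gray
        ingest→store: store is gray → back edge
Back edge closes the cycle store → gateway → billing → ingest → store; its vertices are {store, ingest, billing, gateway}.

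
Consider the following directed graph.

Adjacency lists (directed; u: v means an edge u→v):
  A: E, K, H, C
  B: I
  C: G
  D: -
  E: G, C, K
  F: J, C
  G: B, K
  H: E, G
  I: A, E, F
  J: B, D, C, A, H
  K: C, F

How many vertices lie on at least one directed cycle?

10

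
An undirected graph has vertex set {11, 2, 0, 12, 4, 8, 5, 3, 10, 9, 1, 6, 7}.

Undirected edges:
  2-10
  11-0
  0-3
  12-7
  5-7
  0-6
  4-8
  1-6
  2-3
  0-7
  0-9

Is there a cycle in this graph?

DFS, tracking each vertex's parent; an edge to a visited non-parent vertex closes a cycle.
Start from 12:
visit 12 (parent –)
  visit 7 (parent 12)
    visit 5 (parent 7)
      5–7: parent, skip
    visit 0 (parent 7)
      0–7: parent, skip
      visit 3 (parent 0)
        3–0: parent, skip
        visit 2 (parent 3)
          visit 10 (parent 2)
            10–2: parent, skip
          2–3: parent, skip
      visit 11 (parent 0)
        11–0: parent, skip
      visit 6 (parent 0)
        visit 1 (parent 6)
          1–6: parent, skip
        6–0: parent, skip
      visit 9 (parent 0)
        9–0: parent, skip
    7–12: parent, skip
visit 4 (parent –)
  visit 8 (parent 4)
    8–4: parent, skip
No non-parent visited neighbor found — the graph is a forest.

No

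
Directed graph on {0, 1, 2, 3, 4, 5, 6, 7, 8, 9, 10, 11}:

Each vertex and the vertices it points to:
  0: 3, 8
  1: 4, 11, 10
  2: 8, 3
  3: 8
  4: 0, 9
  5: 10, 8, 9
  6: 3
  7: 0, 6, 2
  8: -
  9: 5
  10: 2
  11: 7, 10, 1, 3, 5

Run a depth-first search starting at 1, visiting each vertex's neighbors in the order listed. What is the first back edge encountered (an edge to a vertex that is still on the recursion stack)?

DFS from 1 (visiting each vertex's neighbors in the order listed); mark gray on enter, black on exit:
1 gray
  4 gray
    0 gray
      3 gray
        8 gray
        8 black
      3 black
      0→8: 8 black — skip
    0 black
    9 gray
      5 gray
        10 gray
          2 gray
            2→8: 8 black — skip
            2→3: 3 black — skip
          2 black
        10 black
        5→8: 8 black — skip
        5→9: 9 is gray → back edge
First back edge: 5 → 9.

5→9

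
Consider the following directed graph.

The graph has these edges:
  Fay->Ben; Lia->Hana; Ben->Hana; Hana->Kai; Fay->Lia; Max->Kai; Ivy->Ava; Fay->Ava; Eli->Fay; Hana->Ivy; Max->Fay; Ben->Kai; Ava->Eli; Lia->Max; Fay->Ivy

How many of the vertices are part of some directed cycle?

8

A vertex is on a directed cycle iff it belongs to a strongly connected component of size ≥ 2 (or has a self-loop).
The vertices on cycles are {Ava, Ben, Eli, Fay, Ivy, Lia, Max, Hana} — 8 in total.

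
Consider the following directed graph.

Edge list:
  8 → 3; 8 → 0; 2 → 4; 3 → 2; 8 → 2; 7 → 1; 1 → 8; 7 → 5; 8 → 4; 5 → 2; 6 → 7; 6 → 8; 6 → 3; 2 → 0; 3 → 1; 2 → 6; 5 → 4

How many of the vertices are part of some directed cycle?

7

A vertex is on a directed cycle iff it belongs to a strongly connected component of size ≥ 2 (or has a self-loop).
The vertices on cycles are {1, 2, 3, 5, 6, 7, 8} — 7 in total.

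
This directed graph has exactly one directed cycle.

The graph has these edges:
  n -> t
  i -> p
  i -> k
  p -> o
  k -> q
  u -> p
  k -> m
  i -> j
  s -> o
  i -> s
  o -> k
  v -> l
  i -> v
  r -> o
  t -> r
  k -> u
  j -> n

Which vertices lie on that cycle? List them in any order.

DFS with gray/black marking from k:
k gray
  m gray
  m black
  q gray
  q black
  u gray
    p gray
      o gray
        o→k: k is gray → back edge
Back edge closes the cycle k → u → p → o → k; its vertices are {k, o, p, u}.

k, o, p, u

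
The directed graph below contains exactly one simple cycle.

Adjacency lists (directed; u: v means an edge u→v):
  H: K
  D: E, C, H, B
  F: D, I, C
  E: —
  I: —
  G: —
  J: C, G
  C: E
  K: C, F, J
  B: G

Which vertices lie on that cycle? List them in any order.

D, F, H, K

DFS with gray/black marking from K:
K gray
  C gray
    E gray
    E black
  C black
  F gray
    D gray
      D→E: E black — skip
      D→C: C black — skip
      H gray
        H→K: K is gray → back edge
Back edge closes the cycle K → F → D → H → K; its vertices are {D, F, H, K}.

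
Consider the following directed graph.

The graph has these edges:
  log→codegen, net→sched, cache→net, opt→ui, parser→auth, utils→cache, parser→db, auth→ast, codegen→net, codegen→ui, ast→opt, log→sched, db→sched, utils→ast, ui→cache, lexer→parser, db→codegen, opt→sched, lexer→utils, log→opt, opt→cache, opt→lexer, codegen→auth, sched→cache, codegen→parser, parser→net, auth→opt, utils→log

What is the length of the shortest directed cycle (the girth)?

3

For each vertex v, BFS finds the shortest path from v back to v.
The shortest such closed walk is codegen → parser → db → codegen, length 3.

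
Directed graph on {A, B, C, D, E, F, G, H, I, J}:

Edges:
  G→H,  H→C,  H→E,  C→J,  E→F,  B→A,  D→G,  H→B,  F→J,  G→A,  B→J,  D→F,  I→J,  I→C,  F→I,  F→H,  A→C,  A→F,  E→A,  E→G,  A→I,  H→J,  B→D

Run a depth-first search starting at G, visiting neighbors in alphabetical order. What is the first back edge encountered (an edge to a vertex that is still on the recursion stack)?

B->A

DFS from G (visiting neighbors in alphabetical order); mark gray on enter, black on exit:
G gray
  A gray
    C gray
      J gray
      J black
    C black
    F gray
      H gray
        B gray
          B→A: A is gray → back edge
First back edge: B → A.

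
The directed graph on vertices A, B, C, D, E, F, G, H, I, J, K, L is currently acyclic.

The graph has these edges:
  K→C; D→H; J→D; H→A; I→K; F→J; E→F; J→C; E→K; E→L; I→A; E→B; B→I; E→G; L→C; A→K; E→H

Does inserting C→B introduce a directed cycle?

Adding C→B creates a cycle iff B can already reach C.
Path from B: B → I → K → C.
So B → … → C → B is a cycle.

Yes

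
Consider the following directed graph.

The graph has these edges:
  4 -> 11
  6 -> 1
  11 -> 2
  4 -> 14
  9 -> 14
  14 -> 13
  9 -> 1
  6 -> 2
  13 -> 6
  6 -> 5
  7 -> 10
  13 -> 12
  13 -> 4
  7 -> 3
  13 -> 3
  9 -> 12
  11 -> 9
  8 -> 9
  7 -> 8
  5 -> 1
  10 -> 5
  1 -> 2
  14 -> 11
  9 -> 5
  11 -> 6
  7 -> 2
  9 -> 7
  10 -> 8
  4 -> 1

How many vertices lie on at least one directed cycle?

A vertex is on a directed cycle iff it belongs to a strongly connected component of size ≥ 2 (or has a self-loop).
The vertices on cycles are {4, 7, 8, 9, 10, 11, 13, 14} — 8 in total.

8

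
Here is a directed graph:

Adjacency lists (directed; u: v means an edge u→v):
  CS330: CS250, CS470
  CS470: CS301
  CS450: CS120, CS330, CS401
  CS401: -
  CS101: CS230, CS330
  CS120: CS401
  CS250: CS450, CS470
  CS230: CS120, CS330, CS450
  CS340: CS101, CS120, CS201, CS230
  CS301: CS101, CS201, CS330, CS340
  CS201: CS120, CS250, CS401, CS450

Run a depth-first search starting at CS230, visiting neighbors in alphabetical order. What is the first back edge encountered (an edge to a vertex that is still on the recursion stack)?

CS450→CS330

DFS from CS230 (visiting neighbors in alphabetical order); mark gray on enter, black on exit:
CS230 gray
  CS120 gray
    CS401 gray
    CS401 black
  CS120 black
  CS330 gray
    CS250 gray
      CS450 gray
        CS450→CS120: CS120 black — skip
        CS450→CS330: CS330 is gray → back edge
First back edge: CS450 → CS330.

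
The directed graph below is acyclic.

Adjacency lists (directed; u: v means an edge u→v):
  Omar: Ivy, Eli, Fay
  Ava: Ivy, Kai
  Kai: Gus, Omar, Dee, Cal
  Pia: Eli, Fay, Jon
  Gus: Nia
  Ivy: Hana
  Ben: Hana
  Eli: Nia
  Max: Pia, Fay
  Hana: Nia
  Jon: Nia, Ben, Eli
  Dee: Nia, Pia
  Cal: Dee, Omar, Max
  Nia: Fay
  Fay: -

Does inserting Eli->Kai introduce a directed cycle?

Yes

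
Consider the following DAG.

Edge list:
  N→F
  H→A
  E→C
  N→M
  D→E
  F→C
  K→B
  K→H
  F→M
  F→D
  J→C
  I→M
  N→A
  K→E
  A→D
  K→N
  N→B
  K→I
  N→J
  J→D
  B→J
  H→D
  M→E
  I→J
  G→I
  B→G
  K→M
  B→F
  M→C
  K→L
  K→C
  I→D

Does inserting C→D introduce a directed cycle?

Adding C→D creates a cycle iff D can already reach C.
Path from D: D → E → C.
So D → … → C → D is a cycle.

Yes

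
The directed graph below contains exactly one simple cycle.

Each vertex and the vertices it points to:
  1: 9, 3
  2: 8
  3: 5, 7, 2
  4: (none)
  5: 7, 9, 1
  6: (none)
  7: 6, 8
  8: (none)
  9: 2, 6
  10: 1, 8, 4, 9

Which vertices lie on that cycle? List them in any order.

1, 3, 5

DFS with gray/black marking from 1:
1 gray
  9 gray
    2 gray
      8 gray
      8 black
    2 black
    6 gray
    6 black
  9 black
  3 gray
    5 gray
      7 gray
        7→6: 6 black — skip
        7→8: 8 black — skip
      7 black
      5→9: 9 black — skip
      5→1: 1 is gray → back edge
Back edge closes the cycle 1 → 3 → 5 → 1; its vertices are {1, 3, 5}.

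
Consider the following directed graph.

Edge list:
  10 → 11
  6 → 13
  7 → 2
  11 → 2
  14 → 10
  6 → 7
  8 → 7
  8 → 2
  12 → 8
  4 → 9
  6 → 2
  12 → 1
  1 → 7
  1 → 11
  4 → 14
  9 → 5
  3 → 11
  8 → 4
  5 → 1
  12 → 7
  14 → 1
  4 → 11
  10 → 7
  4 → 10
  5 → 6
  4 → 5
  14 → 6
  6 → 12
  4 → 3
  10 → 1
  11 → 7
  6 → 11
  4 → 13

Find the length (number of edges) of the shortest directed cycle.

5

For each vertex v, BFS finds the shortest path from v back to v.
The shortest such closed walk is 4 → 14 → 6 → 12 → 8 → 4, length 5.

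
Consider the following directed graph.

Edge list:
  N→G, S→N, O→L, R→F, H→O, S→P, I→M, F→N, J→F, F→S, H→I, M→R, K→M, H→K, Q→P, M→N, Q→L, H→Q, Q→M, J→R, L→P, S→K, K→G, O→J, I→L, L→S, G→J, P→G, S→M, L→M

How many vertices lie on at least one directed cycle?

A vertex is on a directed cycle iff it belongs to a strongly connected component of size ≥ 2 (or has a self-loop).
The vertices on cycles are {F, G, J, K, M, N, P, R, S} — 9 in total.

9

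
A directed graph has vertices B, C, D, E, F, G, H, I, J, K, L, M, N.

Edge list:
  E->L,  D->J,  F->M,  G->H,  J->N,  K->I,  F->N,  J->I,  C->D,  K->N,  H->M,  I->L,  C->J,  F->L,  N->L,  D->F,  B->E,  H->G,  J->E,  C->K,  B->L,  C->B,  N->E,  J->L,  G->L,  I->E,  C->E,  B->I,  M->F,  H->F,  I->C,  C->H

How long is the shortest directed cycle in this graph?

For each vertex v, BFS finds the shortest path from v back to v.
The shortest such closed walk is H → G → H, length 2.

2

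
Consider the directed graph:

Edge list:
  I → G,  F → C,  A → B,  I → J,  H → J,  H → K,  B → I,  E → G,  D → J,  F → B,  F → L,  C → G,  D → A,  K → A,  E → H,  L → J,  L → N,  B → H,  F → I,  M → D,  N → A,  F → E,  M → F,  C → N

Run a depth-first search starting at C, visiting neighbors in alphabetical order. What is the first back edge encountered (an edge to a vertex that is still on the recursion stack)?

DFS from C (visiting neighbors in alphabetical order); mark gray on enter, black on exit:
C gray
  G gray
  G black
  N gray
    A gray
      B gray
        H gray
          J gray
          J black
          K gray
            K→A: A is gray → back edge
First back edge: K → A.

K->A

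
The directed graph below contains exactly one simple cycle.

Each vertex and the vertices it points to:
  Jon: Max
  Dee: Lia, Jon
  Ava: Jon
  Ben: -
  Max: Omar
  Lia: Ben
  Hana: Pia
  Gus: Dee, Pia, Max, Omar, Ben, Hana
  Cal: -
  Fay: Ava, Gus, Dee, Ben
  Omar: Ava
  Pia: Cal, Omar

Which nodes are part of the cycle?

DFS with gray/black marking from Max:
Max gray
  Omar gray
    Ava gray
      Jon gray
        Jon→Max: Max is gray → back edge
Back edge closes the cycle Max → Omar → Ava → Jon → Max; its vertices are {Ava, Jon, Max, Omar}.

Ava, Jon, Max, Omar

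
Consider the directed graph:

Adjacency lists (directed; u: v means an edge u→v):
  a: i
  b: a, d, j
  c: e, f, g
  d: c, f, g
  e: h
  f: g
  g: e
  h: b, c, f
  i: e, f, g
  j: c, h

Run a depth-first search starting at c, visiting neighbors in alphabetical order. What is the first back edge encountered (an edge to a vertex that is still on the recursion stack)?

i→e

DFS from c (visiting neighbors in alphabetical order); mark gray on enter, black on exit:
c gray
  e gray
    h gray
      b gray
        a gray
          i gray
            i→e: e is gray → back edge
First back edge: i → e.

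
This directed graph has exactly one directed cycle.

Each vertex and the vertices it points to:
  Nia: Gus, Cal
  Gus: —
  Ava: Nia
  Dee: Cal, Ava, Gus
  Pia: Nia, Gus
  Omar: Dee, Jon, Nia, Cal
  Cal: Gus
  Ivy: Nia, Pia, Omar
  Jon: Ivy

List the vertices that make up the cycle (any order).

DFS with gray/black marking from Omar:
Omar gray
  Dee gray
    Cal gray
      Gus gray
      Gus black
    Cal black
    Ava gray
      Nia gray
        Nia→Gus: Gus black — skip
        Nia→Cal: Cal black — skip
      Nia black
    Ava black
    Dee→Gus: Gus black — skip
  Dee black
  Jon gray
    Ivy gray
      Ivy→Nia: Nia black — skip
      Pia gray
        Pia→Nia: Nia black — skip
        Pia→Gus: Gus black — skip
      Pia black
      Ivy→Omar: Omar is gray → back edge
Back edge closes the cycle Omar → Jon → Ivy → Omar; its vertices are {Ivy, Jon, Omar}.

Ivy, Jon, Omar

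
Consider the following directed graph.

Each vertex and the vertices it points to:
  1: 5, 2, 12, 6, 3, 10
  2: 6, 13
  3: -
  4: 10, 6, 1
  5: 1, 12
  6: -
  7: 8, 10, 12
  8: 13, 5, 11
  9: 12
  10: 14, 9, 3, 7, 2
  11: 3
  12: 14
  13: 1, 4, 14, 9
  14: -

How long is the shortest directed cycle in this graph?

2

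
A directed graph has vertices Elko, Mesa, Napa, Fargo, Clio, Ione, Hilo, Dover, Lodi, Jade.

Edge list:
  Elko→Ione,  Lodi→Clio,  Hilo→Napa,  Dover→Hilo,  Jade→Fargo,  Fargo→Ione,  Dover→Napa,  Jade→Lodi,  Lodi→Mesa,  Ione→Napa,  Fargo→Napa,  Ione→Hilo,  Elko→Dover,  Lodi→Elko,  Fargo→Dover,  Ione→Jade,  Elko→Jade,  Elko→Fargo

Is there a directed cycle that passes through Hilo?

Hilo lies on a cycle iff there is a path from Hilo back to itself.
Exploring from Hilo, it never reaches itself; equivalently, its strongly connected component is a singleton.

No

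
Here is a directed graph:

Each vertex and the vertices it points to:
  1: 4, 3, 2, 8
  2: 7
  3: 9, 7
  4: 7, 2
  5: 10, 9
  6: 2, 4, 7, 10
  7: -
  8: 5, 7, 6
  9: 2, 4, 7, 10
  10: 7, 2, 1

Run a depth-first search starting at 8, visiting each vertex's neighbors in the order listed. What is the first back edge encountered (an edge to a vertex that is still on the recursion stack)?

9->10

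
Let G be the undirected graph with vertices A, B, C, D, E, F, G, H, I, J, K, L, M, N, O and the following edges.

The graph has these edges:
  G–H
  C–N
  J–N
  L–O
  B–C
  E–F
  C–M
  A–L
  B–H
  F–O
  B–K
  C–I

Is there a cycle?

No

DFS, tracking each vertex's parent; an edge to a visited non-parent vertex closes a cycle.
Start from I:
visit I (parent –)
  visit C (parent I)
    visit M (parent C)
      M–C: parent, skip
    visit B (parent C)
      visit H (parent B)
        visit G (parent H)
          G–H: parent, skip
        H–B: parent, skip
      B–C: parent, skip
      visit K (parent B)
        K–B: parent, skip
    C–I: parent, skip
    visit N (parent C)
      visit J (parent N)
        J–N: parent, skip
      N–C: parent, skip
visit A (parent –)
  visit L (parent A)
    visit O (parent L)
      O–L: parent, skip
      visit F (parent O)
        visit E (parent F)
          E–F: parent, skip
        F–O: parent, skip
    L–A: parent, skip
visit D (parent –)
No non-parent visited neighbor found — the graph is a forest.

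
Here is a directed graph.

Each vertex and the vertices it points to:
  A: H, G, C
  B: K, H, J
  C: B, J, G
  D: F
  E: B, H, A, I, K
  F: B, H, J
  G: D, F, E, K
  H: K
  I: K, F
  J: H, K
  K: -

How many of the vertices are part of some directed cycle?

4

A vertex is on a directed cycle iff it belongs to a strongly connected component of size ≥ 2 (or has a self-loop).
The vertices on cycles are {A, C, E, G} — 4 in total.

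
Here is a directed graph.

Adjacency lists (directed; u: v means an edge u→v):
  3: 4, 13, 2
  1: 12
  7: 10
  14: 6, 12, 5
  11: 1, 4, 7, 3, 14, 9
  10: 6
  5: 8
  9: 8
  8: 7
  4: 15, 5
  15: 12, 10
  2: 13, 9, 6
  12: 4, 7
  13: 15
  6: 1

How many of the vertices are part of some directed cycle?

A vertex is on a directed cycle iff it belongs to a strongly connected component of size ≥ 2 (or has a self-loop).
The vertices on cycles are {1, 4, 5, 6, 7, 8, 10, 12, 15} — 9 in total.

9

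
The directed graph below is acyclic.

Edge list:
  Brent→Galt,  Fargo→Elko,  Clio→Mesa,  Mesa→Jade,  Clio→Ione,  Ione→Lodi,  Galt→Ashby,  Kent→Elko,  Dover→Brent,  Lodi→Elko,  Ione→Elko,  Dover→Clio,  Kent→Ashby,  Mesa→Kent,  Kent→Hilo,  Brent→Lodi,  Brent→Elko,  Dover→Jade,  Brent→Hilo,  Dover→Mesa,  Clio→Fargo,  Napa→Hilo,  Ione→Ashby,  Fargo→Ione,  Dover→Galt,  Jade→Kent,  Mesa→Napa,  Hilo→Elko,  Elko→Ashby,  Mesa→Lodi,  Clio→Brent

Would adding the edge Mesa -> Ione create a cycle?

Adding Mesa→Ione creates a cycle iff Ione can already reach Mesa.
Explore from Ione: no path reaches Mesa. The graph stays acyclic.

No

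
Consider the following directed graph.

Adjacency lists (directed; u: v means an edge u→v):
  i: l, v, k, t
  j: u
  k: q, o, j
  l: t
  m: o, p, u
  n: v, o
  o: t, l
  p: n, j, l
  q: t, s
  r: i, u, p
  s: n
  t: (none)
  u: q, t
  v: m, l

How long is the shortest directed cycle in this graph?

4

For each vertex v, BFS finds the shortest path from v back to v.
The shortest such closed walk is p → n → v → m → p, length 4.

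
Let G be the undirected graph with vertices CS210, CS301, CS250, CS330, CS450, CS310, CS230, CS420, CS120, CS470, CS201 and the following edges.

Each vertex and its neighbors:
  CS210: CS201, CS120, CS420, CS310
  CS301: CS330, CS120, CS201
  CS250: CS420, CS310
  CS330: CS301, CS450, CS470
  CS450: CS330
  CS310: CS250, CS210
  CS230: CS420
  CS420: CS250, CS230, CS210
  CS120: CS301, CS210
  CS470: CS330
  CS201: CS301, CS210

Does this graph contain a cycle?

Yes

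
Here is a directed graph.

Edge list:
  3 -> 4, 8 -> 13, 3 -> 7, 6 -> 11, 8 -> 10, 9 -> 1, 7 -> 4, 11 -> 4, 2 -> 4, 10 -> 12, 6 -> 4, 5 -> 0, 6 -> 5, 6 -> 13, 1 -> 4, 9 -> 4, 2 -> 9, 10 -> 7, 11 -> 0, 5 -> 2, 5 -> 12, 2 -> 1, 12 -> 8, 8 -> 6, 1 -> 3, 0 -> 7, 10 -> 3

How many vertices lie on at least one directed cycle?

5

A vertex is on a directed cycle iff it belongs to a strongly connected component of size ≥ 2 (or has a self-loop).
The vertices on cycles are {5, 6, 8, 10, 12} — 5 in total.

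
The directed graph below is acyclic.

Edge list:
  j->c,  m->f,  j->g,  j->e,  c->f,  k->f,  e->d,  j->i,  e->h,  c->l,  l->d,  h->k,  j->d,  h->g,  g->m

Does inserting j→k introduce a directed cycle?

No

Adding j→k creates a cycle iff k can already reach j.
Explore from k: no path reaches j. The graph stays acyclic.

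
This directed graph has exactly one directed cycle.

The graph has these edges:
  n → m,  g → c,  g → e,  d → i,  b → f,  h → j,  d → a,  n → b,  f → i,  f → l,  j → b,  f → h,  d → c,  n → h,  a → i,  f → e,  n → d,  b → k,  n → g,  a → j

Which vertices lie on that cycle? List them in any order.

b, f, h, j

DFS with gray/black marking from b:
b gray
  k gray
  k black
  f gray
    l gray
    l black
    h gray
      j gray
        j→b: b is gray → back edge
Back edge closes the cycle b → f → h → j → b; its vertices are {b, f, h, j}.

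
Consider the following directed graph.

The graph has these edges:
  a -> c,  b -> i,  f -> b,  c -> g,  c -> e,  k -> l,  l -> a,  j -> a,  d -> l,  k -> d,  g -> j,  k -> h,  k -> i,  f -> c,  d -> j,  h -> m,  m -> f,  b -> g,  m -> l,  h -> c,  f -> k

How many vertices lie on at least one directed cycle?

8

A vertex is on a directed cycle iff it belongs to a strongly connected component of size ≥ 2 (or has a self-loop).
The vertices on cycles are {a, c, f, g, h, j, k, m} — 8 in total.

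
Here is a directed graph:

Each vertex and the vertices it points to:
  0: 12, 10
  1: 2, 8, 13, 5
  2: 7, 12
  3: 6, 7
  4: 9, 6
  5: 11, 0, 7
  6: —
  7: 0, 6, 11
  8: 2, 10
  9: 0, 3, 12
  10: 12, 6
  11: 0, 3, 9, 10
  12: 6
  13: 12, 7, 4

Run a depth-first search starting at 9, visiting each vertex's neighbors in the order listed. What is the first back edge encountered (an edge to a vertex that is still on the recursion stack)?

11→3

DFS from 9 (visiting each vertex's neighbors in the order listed); mark gray on enter, black on exit:
9 gray
  0 gray
    12 gray
      6 gray
      6 black
    12 black
    10 gray
      10→12: 12 black — skip
      10→6: 6 black — skip
    10 black
  0 black
  3 gray
    3→6: 6 black — skip
    7 gray
      7→0: 0 black — skip
      7→6: 6 black — skip
      11 gray
        11→0: 0 black — skip
        11→3: 3 is gray → back edge
First back edge: 11 → 3.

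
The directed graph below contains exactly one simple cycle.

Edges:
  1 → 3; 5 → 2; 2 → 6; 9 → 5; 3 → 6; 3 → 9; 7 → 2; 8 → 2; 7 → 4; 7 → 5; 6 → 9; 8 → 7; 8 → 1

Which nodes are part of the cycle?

2, 5, 6, 9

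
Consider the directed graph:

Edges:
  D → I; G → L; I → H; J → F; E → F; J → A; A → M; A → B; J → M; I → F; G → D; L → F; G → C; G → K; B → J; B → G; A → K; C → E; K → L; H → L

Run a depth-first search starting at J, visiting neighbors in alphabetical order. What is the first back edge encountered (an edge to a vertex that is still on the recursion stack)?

B→J

DFS from J (visiting neighbors in alphabetical order); mark gray on enter, black on exit:
J gray
  A gray
    B gray
      G gray
        C gray
          E gray
            F gray
            F black
          E black
        C black
        D gray
          I gray
            I→F: F black — skip
            H gray
              L gray
                L→F: F black — skip
              L black
            H black
          I black
        D black
        K gray
          K→L: L black — skip
        K black
        G→L: L black — skip
      G black
      B→J: J is gray → back edge
First back edge: B → J.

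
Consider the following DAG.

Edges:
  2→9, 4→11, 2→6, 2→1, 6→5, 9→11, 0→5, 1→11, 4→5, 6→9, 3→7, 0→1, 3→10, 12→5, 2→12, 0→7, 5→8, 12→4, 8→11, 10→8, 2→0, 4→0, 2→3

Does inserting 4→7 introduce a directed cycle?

No

Adding 4→7 creates a cycle iff 7 can already reach 4.
Explore from 7: no path reaches 4. The graph stays acyclic.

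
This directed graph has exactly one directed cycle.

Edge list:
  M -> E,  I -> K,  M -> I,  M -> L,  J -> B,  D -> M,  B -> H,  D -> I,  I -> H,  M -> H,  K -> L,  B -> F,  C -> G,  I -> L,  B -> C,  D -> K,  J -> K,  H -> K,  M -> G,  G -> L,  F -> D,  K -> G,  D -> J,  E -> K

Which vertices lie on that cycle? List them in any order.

B, D, F, J

DFS with gray/black marking from J:
J gray
  K gray
    L gray
    L black
    G gray
      G→L: L black — skip
    G black
  K black
  B gray
    F gray
      D gray
        D→K: K black — skip
        D→J: J is gray → back edge
Back edge closes the cycle J → B → F → D → J; its vertices are {B, D, F, J}.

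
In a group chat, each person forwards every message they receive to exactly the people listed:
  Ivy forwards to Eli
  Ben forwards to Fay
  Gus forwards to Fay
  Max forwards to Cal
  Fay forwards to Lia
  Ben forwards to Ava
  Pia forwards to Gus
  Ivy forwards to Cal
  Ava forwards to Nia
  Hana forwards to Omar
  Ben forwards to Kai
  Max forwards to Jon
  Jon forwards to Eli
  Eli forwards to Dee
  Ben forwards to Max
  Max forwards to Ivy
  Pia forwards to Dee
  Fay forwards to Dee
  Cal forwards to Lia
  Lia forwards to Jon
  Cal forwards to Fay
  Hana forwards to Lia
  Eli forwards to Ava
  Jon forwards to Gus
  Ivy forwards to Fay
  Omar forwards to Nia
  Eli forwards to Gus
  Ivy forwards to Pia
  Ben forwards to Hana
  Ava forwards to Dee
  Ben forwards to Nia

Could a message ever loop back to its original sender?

DFS with white/gray/black marking, starting from Hana:
Hana gray
  Omar gray
    Nia gray
    Nia black
  Omar black
  Lia gray
    Jon gray
      Gus gray
        Fay gray
          Dee gray
          Dee black
          Fay→Lia: Lia is gray → back edge
Back edge found, so a cycle exists: Lia → Jon → Gus → Fay → Lia.

Yes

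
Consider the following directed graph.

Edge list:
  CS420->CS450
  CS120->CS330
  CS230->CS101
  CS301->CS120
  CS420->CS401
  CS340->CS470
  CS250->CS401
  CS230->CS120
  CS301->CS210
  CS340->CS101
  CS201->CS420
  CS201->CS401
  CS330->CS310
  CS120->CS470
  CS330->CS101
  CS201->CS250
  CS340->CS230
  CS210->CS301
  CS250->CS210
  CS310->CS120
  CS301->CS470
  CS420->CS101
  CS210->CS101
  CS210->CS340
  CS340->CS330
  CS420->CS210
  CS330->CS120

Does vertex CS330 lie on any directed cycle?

CS330 is on a cycle iff CS330 can reach itself via ≥1 edge.
CS330 → CS120 → CS330 — yes.

Yes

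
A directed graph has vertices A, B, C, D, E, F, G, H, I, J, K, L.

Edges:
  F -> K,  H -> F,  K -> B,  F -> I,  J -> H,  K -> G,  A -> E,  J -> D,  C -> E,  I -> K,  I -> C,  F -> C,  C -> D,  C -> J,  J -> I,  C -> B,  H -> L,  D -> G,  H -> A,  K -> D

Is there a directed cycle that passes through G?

No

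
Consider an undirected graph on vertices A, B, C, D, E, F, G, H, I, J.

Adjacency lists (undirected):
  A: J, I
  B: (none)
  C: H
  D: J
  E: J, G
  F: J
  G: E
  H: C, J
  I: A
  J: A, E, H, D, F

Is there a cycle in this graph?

No

DFS, tracking each vertex's parent; an edge to a visited non-parent vertex closes a cycle.
Start from D:
visit D (parent –)
  visit J (parent D)
    visit A (parent J)
      A–J: parent, skip
      visit I (parent A)
        I–A: parent, skip
    visit E (parent J)
      E–J: parent, skip
      visit G (parent E)
        G–E: parent, skip
    visit H (parent J)
      visit C (parent H)
        C–H: parent, skip
      H–J: parent, skip
    J–D: parent, skip
    visit F (parent J)
      F–J: parent, skip
visit B (parent –)
No non-parent visited neighbor found — the graph is a forest.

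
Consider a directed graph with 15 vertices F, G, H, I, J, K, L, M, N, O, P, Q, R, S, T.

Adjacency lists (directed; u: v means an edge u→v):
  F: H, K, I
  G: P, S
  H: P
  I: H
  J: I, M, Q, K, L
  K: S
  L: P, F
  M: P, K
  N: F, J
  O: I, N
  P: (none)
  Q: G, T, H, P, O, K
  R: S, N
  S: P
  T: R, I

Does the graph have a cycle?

DFS with white/gray/black marking, starting from Q:
Q gray
  G gray
    P gray
    P black
    S gray
      S→P: P black — skip
    S black
  G black
  T gray
    R gray
      R→S: S black — skip
      N gray
        F gray
          H gray
            H→P: P black — skip
          H black
          K gray
            K→S: S black — skip
          K black
          I gray
            I→H: H black — skip
          I black
        F black
        J gray
          J→I: I black — skip
          M gray
            M→P: P black — skip
            M→K: K black — skip
          M black
          J→Q: Q is gray → back edge
Back edge found, so a cycle exists: Q → T → R → N → J → Q.

Yes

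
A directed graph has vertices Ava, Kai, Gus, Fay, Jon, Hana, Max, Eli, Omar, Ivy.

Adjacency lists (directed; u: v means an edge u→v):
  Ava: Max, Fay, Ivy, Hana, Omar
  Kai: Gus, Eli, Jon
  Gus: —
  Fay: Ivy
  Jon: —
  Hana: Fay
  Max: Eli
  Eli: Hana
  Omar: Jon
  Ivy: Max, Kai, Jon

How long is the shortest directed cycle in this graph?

For each vertex v, BFS finds the shortest path from v back to v.
The shortest such closed walk is Fay → Ivy → Max → Eli → Hana → Fay, length 5.

5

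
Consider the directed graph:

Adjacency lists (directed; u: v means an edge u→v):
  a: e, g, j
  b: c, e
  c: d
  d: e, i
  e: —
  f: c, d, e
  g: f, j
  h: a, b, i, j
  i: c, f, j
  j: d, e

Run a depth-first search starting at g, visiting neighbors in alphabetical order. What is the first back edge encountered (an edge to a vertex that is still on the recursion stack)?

DFS from g (visiting neighbors in alphabetical order); mark gray on enter, black on exit:
g gray
  f gray
    c gray
      d gray
        e gray
        e black
        i gray
          i→c: c is gray → back edge
First back edge: i → c.

i→c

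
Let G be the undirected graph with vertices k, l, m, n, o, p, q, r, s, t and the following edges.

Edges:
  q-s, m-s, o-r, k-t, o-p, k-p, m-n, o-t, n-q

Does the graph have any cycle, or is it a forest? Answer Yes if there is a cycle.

Yes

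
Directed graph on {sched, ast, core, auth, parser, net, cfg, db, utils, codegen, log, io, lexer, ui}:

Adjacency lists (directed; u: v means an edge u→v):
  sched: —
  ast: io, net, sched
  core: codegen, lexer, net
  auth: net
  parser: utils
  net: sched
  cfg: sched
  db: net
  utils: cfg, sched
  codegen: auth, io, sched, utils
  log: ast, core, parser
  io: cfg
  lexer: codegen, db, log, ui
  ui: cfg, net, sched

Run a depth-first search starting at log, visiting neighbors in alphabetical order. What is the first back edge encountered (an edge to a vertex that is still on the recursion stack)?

lexer→log

DFS from log (visiting neighbors in alphabetical order); mark gray on enter, black on exit:
log gray
  ast gray
    io gray
      cfg gray
        sched gray
        sched black
      cfg black
    io black
    net gray
      net→sched: sched black — skip
    net black
    ast→sched: sched black — skip
  ast black
  core gray
    codegen gray
      auth gray
        auth→net: net black — skip
      auth black
      codegen→io: io black — skip
      codegen→sched: sched black — skip
      utils gray
        utils→cfg: cfg black — skip
        utils→sched: sched black — skip
      utils black
    codegen black
    lexer gray
      lexer→codegen: codegen black — skip
      db gray
        db→net: net black — skip
      db black
      lexer→log: log is gray → back edge
First back edge: lexer → log.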